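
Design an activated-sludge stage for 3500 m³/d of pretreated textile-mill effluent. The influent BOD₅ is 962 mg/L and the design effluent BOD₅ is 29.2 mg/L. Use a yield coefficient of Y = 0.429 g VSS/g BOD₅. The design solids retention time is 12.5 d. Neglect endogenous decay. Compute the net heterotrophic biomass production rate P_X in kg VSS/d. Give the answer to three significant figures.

Since k_d ≈ 0, Y_obs = Y = 0.429 g VSS/g BOD₅.
Substrate removed = Q·(S₀ − S) = 3500 m³/d × (962 − 29.2) g/m³ = 3.26×10^6 g/d = 3265 kg/d.
Net biomass production P_X = Y_obs × Q·(S₀ − S) = 0.4290 × 3265 = 1401 kg VSS/d.

P_X ≈ 1400 kg VSS/d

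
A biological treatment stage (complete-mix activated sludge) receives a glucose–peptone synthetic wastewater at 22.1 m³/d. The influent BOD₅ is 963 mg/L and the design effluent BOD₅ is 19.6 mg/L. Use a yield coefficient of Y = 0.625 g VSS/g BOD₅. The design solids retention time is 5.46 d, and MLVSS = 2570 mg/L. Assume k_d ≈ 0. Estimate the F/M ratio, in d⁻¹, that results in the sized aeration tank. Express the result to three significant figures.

Biomass mass balance (decay neglected): V·X = Y·Q·(S₀ − S)·θ_c, so V = 0.625 × 22.1 × (963 − 19.6) × 5.46 / 2570 = 27.68 m³.
F/M = applied load / biomass = Q·S₀/(V·X) = 22.1 × 963 / (27.68 × 2570) = 0.2991 d⁻¹.

F/M ≈ 0.299 d⁻¹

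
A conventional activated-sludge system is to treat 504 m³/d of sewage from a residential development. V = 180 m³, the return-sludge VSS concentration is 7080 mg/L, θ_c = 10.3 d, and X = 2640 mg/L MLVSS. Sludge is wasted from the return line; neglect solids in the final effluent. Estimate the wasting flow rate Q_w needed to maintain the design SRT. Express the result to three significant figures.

Q_w = (V·X)/(θ_c X_r) = 180.0 × 2640 / (10.3 × 7080) = 6.516 m³/d.

Q_w ≈ 6.52 m³/d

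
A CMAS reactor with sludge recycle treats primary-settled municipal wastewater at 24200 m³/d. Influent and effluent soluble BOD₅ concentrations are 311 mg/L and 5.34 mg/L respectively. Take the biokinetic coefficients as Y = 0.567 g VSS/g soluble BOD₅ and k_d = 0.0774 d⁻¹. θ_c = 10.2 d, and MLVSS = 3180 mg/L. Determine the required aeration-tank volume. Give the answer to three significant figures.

From the SRT design equation V = Y Q (S₀−S) θ_c / [X (1 + k_d θ_c)] = 0.567 × 24200 × (311 − 5.34) × 10.2 / [3180 × (1 + 0.0774 × 10.2)] = 4.28×10^7 / 5691 = 7518 m³.

V ≈ 7520 m³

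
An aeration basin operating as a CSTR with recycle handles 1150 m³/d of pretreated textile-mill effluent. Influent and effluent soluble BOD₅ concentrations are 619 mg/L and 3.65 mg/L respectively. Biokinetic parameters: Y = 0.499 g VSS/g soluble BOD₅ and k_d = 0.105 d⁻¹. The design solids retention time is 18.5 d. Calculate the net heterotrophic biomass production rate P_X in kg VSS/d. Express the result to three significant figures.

Correct the yield for decay: Y_obs = Y/(1 + k_d θ_c) = 0.499 / (1 + 0.105 × 18.5) = 0.499 / 2.942 = 0.1696.
Q·(S₀ − S) = 1150 × (619 − 3.65) × 10⁻³ = 707.7 kg/d removed.
So the net sludge growth is P_X = 0.1696 × 707.7 = 120.0 kg VSS/d.

P_X ≈ 120 kg VSS/d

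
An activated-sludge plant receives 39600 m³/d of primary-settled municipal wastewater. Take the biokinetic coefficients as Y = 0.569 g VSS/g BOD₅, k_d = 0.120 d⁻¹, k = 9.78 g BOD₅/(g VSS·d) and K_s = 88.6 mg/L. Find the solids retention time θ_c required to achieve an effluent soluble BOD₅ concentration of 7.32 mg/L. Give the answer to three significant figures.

θ_c ≈ 3.28 d

Specific growth rate at S = 7.32 mg/L: μ = YkS/(K_s+S) = 0.569·9.78·7.32/(88.6+7.32) = 0.4247 d⁻¹.
Then 1/θ_c = μ − k_d = 0.4247 − 0.120 = 0.3047 d⁻¹, giving θ_c = 3.282 d.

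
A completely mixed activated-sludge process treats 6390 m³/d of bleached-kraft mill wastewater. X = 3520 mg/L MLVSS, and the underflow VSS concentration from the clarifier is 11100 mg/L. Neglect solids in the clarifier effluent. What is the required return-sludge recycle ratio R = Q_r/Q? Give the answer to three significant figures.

R ≈ 0.464

Solids balance on the clarifier gives (1+R)X = R·X_r, so R = X/(X_r − X) = 3520 / (11100 − 3520) = 0.4644.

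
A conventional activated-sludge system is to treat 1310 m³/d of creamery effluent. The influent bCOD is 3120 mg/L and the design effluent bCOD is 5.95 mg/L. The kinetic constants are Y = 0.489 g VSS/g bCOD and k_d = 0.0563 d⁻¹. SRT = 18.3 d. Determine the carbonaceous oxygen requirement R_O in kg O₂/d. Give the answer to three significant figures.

The observed yield is Y_obs = Y/(1 + k_d·θ_c) = 0.489 / (1 + 0.0563 × 18.3) = 0.489 / 2.030 = 0.2409 g VSS per g bCOD removed.
Q·(S₀ − S) = 1310 × (3120 − 5.95) × 10⁻³ = 4079 kg/d removed.
Net sludge production P_X = 0.2409 × 4079 = 982.5 kg VSS/d.
R_O = Q·ΔS − 1.42 P_X = 4079 − 1395 = 2684 kg O₂/d.

R_O ≈ 2680 kg O₂/d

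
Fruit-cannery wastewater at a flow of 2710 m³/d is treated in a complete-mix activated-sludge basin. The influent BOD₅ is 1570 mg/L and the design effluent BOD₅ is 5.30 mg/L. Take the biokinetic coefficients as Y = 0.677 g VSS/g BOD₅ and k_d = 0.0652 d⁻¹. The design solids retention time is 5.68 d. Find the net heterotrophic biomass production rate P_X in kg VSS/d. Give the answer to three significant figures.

P_X ≈ 2090 kg VSS/d

Correct the yield for decay: Y_obs = Y/(1 + k_d θ_c) = 0.677 / (1 + 0.0652 × 5.68) = 0.677 / 1.370 = 0.4940.
Q·(S₀ − S) = 2710 × (1570 − 5.30) × 10⁻³ = 4240 kg/d removed.
So the net sludge growth is P_X = 0.4940 × 4240 = 2095 kg VSS/d.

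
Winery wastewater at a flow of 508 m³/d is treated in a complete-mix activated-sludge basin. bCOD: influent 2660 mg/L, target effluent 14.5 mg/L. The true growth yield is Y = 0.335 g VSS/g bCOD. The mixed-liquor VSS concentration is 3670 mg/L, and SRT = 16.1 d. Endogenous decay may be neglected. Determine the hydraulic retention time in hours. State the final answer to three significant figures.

V·X = Y·Q·ΔS·θ_c gives V = 0.335 × 508 × (2660 − 14.5) × 16.1 / 3670 = 1975 m³.
Hydraulic retention time τ = V/Q = 1975 / 508 = 3.888 d = 93.31 h.

τ ≈ 93.3 h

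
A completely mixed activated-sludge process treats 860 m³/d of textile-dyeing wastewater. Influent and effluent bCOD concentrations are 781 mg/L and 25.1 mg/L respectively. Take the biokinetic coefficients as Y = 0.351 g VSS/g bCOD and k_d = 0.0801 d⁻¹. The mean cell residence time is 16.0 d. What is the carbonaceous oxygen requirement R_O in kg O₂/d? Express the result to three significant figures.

R_O ≈ 508 kg O₂/d

Y_obs = Y / (1 + k_d θ_c) = 0.351 / (1 + 0.0801 × 16.0) = 0.351 / 2.282 = 0.1538.
Substrate removed = Q·(S₀ − S) = 860 m³/d × (781 − 25.1) g/m³ = 6.5×10^5 g/d = 650.1 kg/d.
Biomass synthesised: P_X = Y_obs × 650.1 = 100.0 kg VSS/d.
R_O = Q·ΔS − 1.42 P_X = 650.1 − 142.0 = 508.1 kg O₂/d.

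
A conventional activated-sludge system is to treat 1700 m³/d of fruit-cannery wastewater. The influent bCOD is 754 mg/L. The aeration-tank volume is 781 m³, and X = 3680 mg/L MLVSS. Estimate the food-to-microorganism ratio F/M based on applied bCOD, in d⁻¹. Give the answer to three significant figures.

Food-to-microorganism ratio F/M = Q S₀ / (V X) = 1700 × 754 / (781.0 × 3680) = 0.4460 d⁻¹.

F/M ≈ 0.446 d⁻¹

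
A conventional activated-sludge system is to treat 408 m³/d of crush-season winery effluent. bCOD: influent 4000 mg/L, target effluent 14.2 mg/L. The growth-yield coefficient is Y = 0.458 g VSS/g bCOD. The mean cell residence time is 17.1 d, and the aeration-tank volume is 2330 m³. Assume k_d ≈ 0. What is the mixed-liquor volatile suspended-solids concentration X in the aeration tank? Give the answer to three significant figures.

X ≈ 5470 mg/L

From V·X = Y·Q·(S₀ − S)·θ_c (decay neglected): X = 0.458 × 408 × (4000 − 14.2) × 17.1 / 2330 = 5466 mg/L.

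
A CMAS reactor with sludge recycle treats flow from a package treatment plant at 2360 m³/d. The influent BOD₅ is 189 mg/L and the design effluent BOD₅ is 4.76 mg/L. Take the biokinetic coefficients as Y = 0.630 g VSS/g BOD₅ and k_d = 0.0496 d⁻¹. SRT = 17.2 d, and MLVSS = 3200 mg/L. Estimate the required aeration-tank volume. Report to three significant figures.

V ≈ 795 m³

Steady-state biomass mass balance: V·X·(1 + k_d·θ_c) = Y·Q·(S₀ − S)·θ_c, so V = 0.630 × 2360 × (189 − 4.76) × 17.2 / [3200 × (1 + 0.0496 × 17.2)] = 4.71×10^6 / 5930 = 794.5 m³.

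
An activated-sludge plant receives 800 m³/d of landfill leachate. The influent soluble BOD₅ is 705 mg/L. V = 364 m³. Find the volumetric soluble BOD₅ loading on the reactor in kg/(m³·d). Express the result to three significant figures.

L_v ≈ 1.55 kg soluble BOD₅/(m³·d)

L_v = Q S₀ / V = 800 × 705 × 10⁻³ / 364.0 = 1.549 kg/(m³·d).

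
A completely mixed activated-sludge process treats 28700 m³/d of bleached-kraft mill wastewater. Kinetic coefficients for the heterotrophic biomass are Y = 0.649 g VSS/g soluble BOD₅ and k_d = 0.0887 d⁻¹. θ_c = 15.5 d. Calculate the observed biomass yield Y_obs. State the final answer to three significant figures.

Y_obs ≈ 0.273 g VSS/g soluble BOD₅

Observed yield with endogenous decay: Y_obs = Y / (1 + k_d·θ_c) = 0.649 / (1 + 0.0887 × 15.5) = 0.649 / 2.375 = 0.2733 g VSS/g soluble BOD₅.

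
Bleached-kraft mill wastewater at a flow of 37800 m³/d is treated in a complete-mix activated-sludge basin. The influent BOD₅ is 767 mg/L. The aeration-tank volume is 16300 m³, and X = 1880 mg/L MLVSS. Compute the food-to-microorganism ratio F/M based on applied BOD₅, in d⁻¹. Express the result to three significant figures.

F/M ≈ 0.946 d⁻¹

F/M = Q·S₀ / (V·X) = 37800 × 767 / (16300 × 1880) = 0.9461 g BOD₅·(g VSS·d)⁻¹.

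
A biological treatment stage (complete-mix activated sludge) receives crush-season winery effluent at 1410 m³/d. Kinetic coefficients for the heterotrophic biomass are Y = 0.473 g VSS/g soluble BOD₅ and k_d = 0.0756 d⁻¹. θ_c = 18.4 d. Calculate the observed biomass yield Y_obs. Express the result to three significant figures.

The observed yield is Y_obs = Y/(1 + k_d·θ_c) = 0.473 / (1 + 0.0756 × 18.4) = 0.473 / 2.391 = 0.1978 g VSS per g soluble BOD₅ removed.

Y_obs ≈ 0.198 g VSS/g soluble BOD₅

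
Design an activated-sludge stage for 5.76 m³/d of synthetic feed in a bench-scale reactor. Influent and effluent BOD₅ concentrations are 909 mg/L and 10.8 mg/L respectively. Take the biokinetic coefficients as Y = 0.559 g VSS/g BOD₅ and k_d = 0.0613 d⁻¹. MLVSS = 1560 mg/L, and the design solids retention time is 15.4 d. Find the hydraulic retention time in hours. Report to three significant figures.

Rearranging the biomass balance for a CMAS with decay, V = Y·Q·ΔS·θ_c / [X·(1+k_d θ_c)] = 0.559 × 5.76 × (909 − 10.8) × 15.4 / [1560 × (1 + 0.0613 × 15.4)] = 4.45×10^4 / 3033 = 14.69 m³.
HRT = V/Q = 14.69 m³ / 5.76 m³·d⁻¹ = 2.550 d × 24 = 61.19 h.

τ ≈ 61.2 h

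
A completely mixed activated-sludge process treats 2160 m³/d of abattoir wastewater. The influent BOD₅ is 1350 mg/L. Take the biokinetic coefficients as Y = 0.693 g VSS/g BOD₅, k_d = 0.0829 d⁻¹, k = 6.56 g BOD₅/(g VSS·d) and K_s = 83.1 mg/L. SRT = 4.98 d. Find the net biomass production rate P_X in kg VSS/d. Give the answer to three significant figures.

P_X ≈ 1420 kg VSS/d

Effluent substrate depends only on kinetics and SRT: S = K_s(1 + k_d θ_c) / [θ_c(Yk − k_d) − 1] = 83.1 × (1 + 0.0829 × 4.98) / [4.98 × (0.693 × 6.56 − 0.0829) − 1] = 117.4 / 21.23 = 5.531 mg/L.
Y_obs = Y / (1 + k_d θ_c) = 0.693 / (1 + 0.0829 × 4.98) = 0.693 / 1.413 = 0.4905.
ΔS = 1350 − 5.53 = 1344 mg/L, so the substrate removal rate is 2160 × 1344/1000 = 2904 kg BOD₅/d.
Biomass produced: P_X = Y_obs·Q·ΔS = 0.4905 × 2904 ≈ 1424 kg VSS/d.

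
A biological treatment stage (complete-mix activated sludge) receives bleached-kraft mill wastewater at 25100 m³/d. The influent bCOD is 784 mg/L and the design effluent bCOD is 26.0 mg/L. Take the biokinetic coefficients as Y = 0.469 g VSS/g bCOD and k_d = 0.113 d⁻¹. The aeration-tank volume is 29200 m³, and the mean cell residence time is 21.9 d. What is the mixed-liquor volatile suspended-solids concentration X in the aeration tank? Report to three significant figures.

X = Y·Q·ΔS·θ_c / [V·(1 + k_d θ_c)] = 0.469 × 25100 × (784 − 26.0) × 21.9 / [29200 × (1 + 0.113 × 21.9)] = 1926 mg/L.

X ≈ 1930 mg/L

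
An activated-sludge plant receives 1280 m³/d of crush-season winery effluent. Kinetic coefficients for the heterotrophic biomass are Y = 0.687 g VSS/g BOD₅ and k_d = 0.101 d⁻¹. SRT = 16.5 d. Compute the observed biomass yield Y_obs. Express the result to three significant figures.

Correct the yield for decay: Y_obs = Y/(1 + k_d θ_c) = 0.687 / (1 + 0.101 × 16.5) = 0.687 / 2.667 = 0.2576.

Y_obs ≈ 0.258 g VSS/g BOD₅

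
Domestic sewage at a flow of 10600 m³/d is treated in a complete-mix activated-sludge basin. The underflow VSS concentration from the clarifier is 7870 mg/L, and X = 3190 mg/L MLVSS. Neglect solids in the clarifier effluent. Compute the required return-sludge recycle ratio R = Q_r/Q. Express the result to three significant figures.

R ≈ 0.682

Solids balance on the clarifier gives (1+R)X = R·X_r, so R = X/(X_r − X) = 3190 / (7870 − 3190) = 0.6816.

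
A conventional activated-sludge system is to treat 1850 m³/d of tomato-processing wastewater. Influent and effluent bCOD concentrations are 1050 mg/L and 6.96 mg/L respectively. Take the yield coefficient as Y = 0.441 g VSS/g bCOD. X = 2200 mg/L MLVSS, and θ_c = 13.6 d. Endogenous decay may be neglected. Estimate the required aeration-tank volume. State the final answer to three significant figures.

V ≈ 5260 m³

V·X = Y·Q·ΔS·θ_c gives V = 0.441 × 1850 × (1050 − 6.96) × 13.6 / 2200 = 5261 m³.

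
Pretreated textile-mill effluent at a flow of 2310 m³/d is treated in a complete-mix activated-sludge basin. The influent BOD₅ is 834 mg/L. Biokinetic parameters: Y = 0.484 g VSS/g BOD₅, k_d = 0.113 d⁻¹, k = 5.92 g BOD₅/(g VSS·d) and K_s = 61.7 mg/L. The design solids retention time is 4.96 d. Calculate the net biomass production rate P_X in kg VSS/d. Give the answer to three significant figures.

P_X ≈ 592 kg VSS/d

From the Monod/SRT balance for a CMAS, S = K_s·(1+k_d θ_c)/[θ_c·(Y k − k_d) − 1] = 61.7 × (1 + 0.113 × 4.96) / [4.96 × (0.484 × 5.92 − 0.113) − 1] = 96.28 / 12.65 = 7.610 mg/L.
Y_obs = Y / (1 + k_d θ_c) = 0.484 / (1 + 0.113 × 4.96) = 0.484 / 1.560 = 0.3102.
Q·(S₀ − S) = 2310 × (834 − 7.61) × 10⁻³ = 1909 kg/d removed.
So the net sludge growth is P_X = 0.3102 × 1909 = 592.1 kg VSS/d.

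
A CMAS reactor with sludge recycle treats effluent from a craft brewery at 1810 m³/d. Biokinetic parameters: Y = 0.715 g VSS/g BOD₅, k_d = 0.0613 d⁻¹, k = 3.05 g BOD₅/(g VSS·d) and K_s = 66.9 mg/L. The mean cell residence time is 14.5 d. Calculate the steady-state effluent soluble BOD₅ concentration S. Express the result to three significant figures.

S ≈ 4.25 mg/L

For a completely mixed reactor with recycle the Lawrence–McCarty relation gives S = K_s·(1 + k_d·θ_c) / [θ_c·(Y·k − k_d) − 1] = 66.9 × (1 + 0.0613 × 14.5) / [14.5 × (0.715 × 3.05 − 0.0613) − 1] = 126.4 / 29.73 = 4.250 mg/L.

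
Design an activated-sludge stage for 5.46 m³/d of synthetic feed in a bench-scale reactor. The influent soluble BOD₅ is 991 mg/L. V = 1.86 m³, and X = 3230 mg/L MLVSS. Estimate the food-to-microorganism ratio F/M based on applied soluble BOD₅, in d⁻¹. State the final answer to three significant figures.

F/M ≈ 0.901 d⁻¹

F/M = Q·S₀ / (V·X) = 5.46 × 991 / (1.860 × 3230) = 0.9006 g soluble BOD₅·(g VSS·d)⁻¹.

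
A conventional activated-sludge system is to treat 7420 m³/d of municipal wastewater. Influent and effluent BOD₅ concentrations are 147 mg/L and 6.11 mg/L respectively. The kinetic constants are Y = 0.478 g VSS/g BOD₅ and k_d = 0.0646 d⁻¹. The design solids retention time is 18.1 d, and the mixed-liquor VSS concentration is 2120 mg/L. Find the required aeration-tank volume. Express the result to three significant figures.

Rearranging the biomass balance for a CMAS with decay, V = Y·Q·ΔS·θ_c / [X·(1+k_d θ_c)] = 0.478 × 7420 × (147 − 6.11) × 18.1 / [2120 × (1 + 0.0646 × 18.1)] = 9.04×10^6 / 4599 = 1967 m³.

V ≈ 1970 m³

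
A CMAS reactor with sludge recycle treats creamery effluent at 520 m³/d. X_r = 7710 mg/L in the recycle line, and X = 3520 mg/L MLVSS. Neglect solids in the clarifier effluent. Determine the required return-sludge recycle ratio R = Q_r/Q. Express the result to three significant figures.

R ≈ 0.840

Solids balance on the clarifier gives (1+R)X = R·X_r, so R = X/(X_r − X) = 3520 / (7710 − 3520) = 0.8401.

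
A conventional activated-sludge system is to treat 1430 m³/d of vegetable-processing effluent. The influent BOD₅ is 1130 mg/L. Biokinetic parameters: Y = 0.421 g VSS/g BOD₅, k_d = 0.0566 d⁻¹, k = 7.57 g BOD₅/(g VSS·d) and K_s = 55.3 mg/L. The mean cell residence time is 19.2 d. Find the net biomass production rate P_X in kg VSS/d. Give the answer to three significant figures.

From the Monod/SRT balance for a CMAS, S = K_s·(1+k_d θ_c)/[θ_c·(Y k − k_d) − 1] = 55.3 × (1 + 0.0566 × 19.2) / [19.2 × (0.421 × 7.57 − 0.0566) − 1] = 115.4 / 59.10 = 1.952 mg/L.
Y_obs = Y / (1 + k_d θ_c) = 0.421 / (1 + 0.0566 × 19.2) = 0.421 / 2.087 = 0.2018.
Mass of BOD₅ removed per day: Q(S₀ − S) = 1430 × 1128 g/m³ = 1613 kg/d.
Biomass produced: P_X = Y_obs·Q·ΔS = 0.2018 × 1613 ≈ 325.4 kg VSS/d.

P_X ≈ 325 kg VSS/d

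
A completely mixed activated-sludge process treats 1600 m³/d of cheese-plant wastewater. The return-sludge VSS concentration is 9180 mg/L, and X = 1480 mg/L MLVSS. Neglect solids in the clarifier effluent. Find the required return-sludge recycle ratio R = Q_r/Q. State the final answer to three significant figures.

Solids balance on the clarifier gives (1+R)X = R·X_r, so R = X/(X_r − X) = 1480 / (9180 − 1480) = 0.1922.

R ≈ 0.192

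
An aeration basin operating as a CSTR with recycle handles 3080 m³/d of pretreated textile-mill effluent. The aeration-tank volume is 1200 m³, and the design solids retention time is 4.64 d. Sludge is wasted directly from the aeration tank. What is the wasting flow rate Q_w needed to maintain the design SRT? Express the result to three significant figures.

Q_w ≈ 259 m³/d

With mixed-liquor wasting, θ_c = V/Q_w, so Q_w = V/θ_c = 1200/4.64 = 258.6 m³/d.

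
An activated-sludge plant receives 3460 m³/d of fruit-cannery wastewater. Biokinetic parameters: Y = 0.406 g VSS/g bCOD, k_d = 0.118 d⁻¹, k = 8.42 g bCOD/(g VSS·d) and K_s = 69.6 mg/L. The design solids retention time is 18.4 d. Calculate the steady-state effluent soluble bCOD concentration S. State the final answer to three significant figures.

Effluent substrate depends only on kinetics and SRT: S = K_s(1 + k_d θ_c) / [θ_c(Yk − k_d) − 1] = 69.6 × (1 + 0.118 × 18.4) / [18.4 × (0.406 × 8.42 − 0.118) − 1] = 220.7 / 59.73 = 3.695 mg/L.

S ≈ 3.70 mg/L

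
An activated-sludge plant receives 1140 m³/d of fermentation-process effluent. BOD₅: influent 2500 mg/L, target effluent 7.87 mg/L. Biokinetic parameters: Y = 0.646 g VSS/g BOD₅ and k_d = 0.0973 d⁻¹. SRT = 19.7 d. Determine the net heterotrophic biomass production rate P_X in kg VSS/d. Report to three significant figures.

The observed yield is Y_obs = Y/(1 + k_d·θ_c) = 0.646 / (1 + 0.0973 × 19.7) = 0.646 / 2.917 = 0.2215 g VSS per g BOD₅ removed.
Q·(S₀ − S) = 1140 × (2500 − 7.87) × 10⁻³ = 2841 kg/d removed.
So the net sludge growth is P_X = 0.2215 × 2841 = 629.2 kg VSS/d.

P_X ≈ 629 kg VSS/d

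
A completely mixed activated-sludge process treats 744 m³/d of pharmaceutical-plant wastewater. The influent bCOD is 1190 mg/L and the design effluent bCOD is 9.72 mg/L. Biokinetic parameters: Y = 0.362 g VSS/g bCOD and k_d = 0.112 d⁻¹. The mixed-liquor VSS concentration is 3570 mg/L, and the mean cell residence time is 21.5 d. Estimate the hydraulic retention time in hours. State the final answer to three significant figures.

Rearranging the biomass balance for a CMAS with decay, V = Y·Q·ΔS·θ_c / [X·(1+k_d θ_c)] = 0.362 × 744 × (1190 − 9.72) × 21.5 / [3570 × (1 + 0.112 × 21.5)] = 6.83×10^6 / 12167 = 561.7 m³.
τ = V/Q = 561.7/744 = 0.7550 d, or 18.12 h.

τ ≈ 18.1 h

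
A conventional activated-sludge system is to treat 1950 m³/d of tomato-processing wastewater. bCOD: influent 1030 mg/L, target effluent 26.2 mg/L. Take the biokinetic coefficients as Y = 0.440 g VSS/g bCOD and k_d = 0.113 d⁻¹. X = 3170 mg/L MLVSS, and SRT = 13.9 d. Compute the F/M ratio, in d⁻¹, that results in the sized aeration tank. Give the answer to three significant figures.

Rearranging the biomass balance for a CMAS with decay, V = Y·Q·ΔS·θ_c / [X·(1+k_d θ_c)] = 0.440 × 1950 × (1030 − 26.2) × 13.9 / [3170 × (1 + 0.113 × 13.9)] = 1.2×10^7 / 8149 = 1469 m³.
F/M = Q·S₀ / (V·X) = 1950 × 1030 / (1469 × 3170) = 0.4313 g bCOD·(g VSS·d)⁻¹.

F/M ≈ 0.431 d⁻¹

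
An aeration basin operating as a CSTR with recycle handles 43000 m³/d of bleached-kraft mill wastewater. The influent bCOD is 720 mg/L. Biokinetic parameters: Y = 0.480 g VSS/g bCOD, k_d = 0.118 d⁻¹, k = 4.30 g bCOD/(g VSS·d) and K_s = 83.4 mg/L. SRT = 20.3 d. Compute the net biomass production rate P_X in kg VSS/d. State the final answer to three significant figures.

For a completely mixed reactor with recycle the Lawrence–McCarty relation gives S = K_s·(1 + k_d·θ_c) / [θ_c·(Y·k − k_d) − 1] = 83.4 × (1 + 0.118 × 20.3) / [20.3 × (0.480 × 4.30 − 0.118) − 1] = 283.2 / 38.50 = 7.355 mg/L.
The observed yield is Y_obs = Y/(1 + k_d·θ_c) = 0.480 / (1 + 0.118 × 20.3) = 0.480 / 3.395 = 0.1414 g VSS per g bCOD removed.
ΔS = 720 − 7.35 = 712.6 mg/L, so the substrate removal rate is 43000 × 712.6/1000 = 30644 kg bCOD/d.
Biomass produced: P_X = Y_obs·Q·ΔS = 0.1414 × 30644 ≈ 4332 kg VSS/d.

P_X ≈ 4330 kg VSS/d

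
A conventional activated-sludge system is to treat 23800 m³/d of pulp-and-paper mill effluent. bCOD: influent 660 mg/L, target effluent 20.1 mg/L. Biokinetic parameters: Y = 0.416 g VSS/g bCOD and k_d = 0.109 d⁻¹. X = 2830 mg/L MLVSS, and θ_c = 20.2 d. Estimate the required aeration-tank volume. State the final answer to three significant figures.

V ≈ 14100 m³

Steady-state biomass mass balance: V·X·(1 + k_d·θ_c) = Y·Q·(S₀ − S)·θ_c, so V = 0.416 × 23800 × (660 − 20.1) × 20.2 / [2830 × (1 + 0.109 × 20.2)] = 1.28×10^8 / 9061 = 14124 m³.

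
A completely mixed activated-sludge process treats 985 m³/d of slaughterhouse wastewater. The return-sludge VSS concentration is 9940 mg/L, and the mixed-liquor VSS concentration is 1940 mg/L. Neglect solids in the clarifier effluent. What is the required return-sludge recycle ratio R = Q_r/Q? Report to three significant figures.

Solids balance on the clarifier gives (1+R)X = R·X_r, so R = X/(X_r − X) = 1940 / (9940 − 1940) = 0.2425.

R ≈ 0.242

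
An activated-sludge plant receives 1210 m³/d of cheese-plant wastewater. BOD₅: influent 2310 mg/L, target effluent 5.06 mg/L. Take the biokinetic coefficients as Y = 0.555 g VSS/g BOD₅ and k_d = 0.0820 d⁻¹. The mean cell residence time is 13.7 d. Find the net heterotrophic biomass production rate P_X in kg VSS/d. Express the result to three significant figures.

Observed yield with endogenous decay: Y_obs = Y / (1 + k_d·θ_c) = 0.555 / (1 + 0.0820 × 13.7) = 0.555 / 2.123 = 0.2614 g VSS/g BOD₅.
Q·(S₀ − S) = 1210 × (2310 − 5.06) × 10⁻³ = 2789 kg/d removed.
Biomass produced: P_X = Y_obs·Q·ΔS = 0.2614 × 2789 ≈ 729.0 kg VSS/d.

P_X ≈ 729 kg VSS/d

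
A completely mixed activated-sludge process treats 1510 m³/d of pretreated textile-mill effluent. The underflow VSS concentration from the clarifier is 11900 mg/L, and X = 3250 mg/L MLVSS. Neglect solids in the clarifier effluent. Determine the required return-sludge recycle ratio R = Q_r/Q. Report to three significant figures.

Solids balance on the clarifier gives (1+R)X = R·X_r, so R = X/(X_r − X) = 3250 / (11900 − 3250) = 0.3757.

R ≈ 0.376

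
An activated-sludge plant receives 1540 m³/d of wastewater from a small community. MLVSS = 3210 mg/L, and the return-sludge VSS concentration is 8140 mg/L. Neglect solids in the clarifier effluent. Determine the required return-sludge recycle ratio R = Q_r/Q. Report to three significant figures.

R = Q_r/Q = X/(X_r − X) = 3210 / (8140 − 3210) = 0.6511.

R ≈ 0.651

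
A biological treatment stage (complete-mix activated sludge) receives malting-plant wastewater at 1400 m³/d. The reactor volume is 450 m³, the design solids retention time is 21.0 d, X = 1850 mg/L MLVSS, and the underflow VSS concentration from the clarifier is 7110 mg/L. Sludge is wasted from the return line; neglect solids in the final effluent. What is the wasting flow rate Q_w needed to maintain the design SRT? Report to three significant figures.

Wasting from the return line (neglecting effluent solids): Q_w = V·X / (θ_c·X_r) = 450.0 × 1850 / (21.0 × 7110) = 5.576 m³/d.

Q_w ≈ 5.58 m³/d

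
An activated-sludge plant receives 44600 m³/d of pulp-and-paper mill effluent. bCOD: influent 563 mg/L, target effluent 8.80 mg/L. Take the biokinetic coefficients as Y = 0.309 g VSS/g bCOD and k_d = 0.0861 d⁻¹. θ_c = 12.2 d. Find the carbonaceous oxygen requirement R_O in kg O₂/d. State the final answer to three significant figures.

R_O ≈ 19400 kg O₂/d

Y_obs = Y / (1 + k_d θ_c) = 0.309 / (1 + 0.0861 × 12.2) = 0.309 / 2.050 = 0.1507.
Substrate removed = Q·(S₀ − S) = 44600 m³/d × (563 − 8.80) g/m³ = 2.47×10^7 g/d = 24717 kg/d.
Net sludge production P_X = 0.1507 × 24717 = 3725 kg VSS/d.
R_O = Q·ΔS − 1.42 P_X = 24717 − 5289 = 19428 kg O₂/d.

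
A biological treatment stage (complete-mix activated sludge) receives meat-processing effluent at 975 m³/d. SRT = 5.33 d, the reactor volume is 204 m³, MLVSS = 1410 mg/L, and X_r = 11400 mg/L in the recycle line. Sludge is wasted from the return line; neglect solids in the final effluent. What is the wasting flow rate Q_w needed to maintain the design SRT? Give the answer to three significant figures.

Q_w ≈ 4.73 m³/d

θ_c = V·X/(Q_w·X_r) when wasting from the recycle, so Q_w = V·X/(θ_c·X_r) = 204.0 × 1410 / (5.33 × 11400) = 4.734 m³/d.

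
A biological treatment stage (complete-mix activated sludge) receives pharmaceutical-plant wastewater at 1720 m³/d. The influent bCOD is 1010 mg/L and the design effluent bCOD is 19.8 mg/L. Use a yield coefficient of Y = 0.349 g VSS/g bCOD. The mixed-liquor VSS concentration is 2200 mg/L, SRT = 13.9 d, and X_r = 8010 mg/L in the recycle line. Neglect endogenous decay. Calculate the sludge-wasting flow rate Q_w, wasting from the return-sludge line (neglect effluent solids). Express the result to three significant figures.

Q_w ≈ 74.2 m³/d

With k_d = 0 the design equation reduces to V = Y Q (S₀−S) θ_c / X = 0.349 × 1720 × (1010 − 19.8) × 13.9 / 2200 = 3756 m³.
Q_w = (V·X)/(θ_c X_r) = 3756 × 2200 / (13.9 × 8010) = 74.21 m³/d.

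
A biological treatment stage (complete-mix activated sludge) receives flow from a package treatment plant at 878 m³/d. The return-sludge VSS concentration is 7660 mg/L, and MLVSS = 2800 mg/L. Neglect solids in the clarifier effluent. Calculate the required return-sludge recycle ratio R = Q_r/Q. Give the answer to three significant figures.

Mass balance around the secondary clarifier (neglecting effluent solids): R = X / (X_r − X) = 2800 / (7660 − 2800) = 0.5761.

R ≈ 0.576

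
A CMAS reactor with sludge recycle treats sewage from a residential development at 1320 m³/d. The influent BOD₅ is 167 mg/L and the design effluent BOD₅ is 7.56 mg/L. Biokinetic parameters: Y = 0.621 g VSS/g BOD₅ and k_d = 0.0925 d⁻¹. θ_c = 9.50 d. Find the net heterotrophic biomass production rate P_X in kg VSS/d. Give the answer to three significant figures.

Y_obs = Y / (1 + k_d θ_c) = 0.621 / (1 + 0.0925 × 9.50) = 0.621 / 1.879 = 0.3305.
Mass of BOD₅ removed per day: Q(S₀ − S) = 1320 × 159.4 g/m³ = 210.5 kg/d.
So the net sludge growth is P_X = 0.3305 × 210.5 = 69.57 kg VSS/d.

P_X ≈ 69.6 kg VSS/d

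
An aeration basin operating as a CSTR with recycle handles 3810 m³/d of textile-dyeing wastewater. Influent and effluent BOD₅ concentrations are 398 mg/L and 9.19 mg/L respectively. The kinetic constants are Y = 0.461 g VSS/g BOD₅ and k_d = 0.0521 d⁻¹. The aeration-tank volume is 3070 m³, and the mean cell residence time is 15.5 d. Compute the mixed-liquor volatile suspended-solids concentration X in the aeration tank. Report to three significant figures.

X ≈ 1910 mg/L

X = Y·Q·ΔS·θ_c / [V·(1 + k_d θ_c)] = 0.461 × 3810 × (398 − 9.19) × 15.5 / [3070 × (1 + 0.0521 × 15.5)] = 1908 mg/L.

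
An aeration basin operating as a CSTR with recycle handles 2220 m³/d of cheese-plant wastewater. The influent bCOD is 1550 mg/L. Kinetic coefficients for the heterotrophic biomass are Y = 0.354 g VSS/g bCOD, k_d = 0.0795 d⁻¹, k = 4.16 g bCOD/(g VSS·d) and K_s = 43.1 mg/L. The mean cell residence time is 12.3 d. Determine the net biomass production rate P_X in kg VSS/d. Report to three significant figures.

P_X ≈ 614 kg VSS/d

Effluent substrate depends only on kinetics and SRT: S = K_s(1 + k_d θ_c) / [θ_c(Yk − k_d) − 1] = 43.1 × (1 + 0.0795 × 12.3) / [12.3 × (0.354 × 4.16 − 0.0795) − 1] = 85.25 / 16.14 = 5.283 mg/L.
Observed yield with endogenous decay: Y_obs = Y / (1 + k_d·θ_c) = 0.354 / (1 + 0.0795 × 12.3) = 0.354 / 1.978 = 0.1790 g VSS/g bCOD.
Substrate removed = Q·(S₀ − S) = 2220 m³/d × (1550 − 5.28) g/m³ = 3.43×10^6 g/d = 3429 kg/d.
Net biomass production P_X = Y_obs × Q·(S₀ − S) = 0.1790 × 3429 = 613.8 kg VSS/d.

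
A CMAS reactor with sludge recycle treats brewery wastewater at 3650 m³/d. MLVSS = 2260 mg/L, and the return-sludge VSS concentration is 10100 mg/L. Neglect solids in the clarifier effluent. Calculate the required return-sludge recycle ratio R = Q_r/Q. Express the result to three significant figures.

R ≈ 0.288

R = Q_r/Q = X/(X_r − X) = 2260 / (10100 − 2260) = 0.2883.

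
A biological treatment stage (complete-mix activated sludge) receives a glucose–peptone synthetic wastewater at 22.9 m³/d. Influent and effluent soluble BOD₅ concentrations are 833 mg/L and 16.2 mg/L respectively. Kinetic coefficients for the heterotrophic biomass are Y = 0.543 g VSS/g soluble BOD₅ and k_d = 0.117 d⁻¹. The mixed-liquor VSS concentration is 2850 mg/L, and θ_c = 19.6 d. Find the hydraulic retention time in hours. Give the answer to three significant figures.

τ ≈ 22.2 h

Steady-state biomass mass balance: V·X·(1 + k_d·θ_c) = Y·Q·(S₀ − S)·θ_c, so V = 0.543 × 22.9 × (833 − 16.2) × 19.6 / [2850 × (1 + 0.117 × 19.6)] = 1.99×10^5 / 9386 = 21.21 m³.
Hydraulic retention time τ = V/Q = 21.21 / 22.9 = 0.9262 d = 22.23 h.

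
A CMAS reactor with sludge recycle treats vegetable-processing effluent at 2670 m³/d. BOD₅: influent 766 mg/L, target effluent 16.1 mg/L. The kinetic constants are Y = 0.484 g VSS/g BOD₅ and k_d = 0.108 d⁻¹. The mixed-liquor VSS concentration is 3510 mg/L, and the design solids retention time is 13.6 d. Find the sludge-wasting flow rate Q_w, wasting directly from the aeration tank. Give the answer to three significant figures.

Steady-state biomass mass balance: V·X·(1 + k_d·θ_c) = Y·Q·(S₀ − S)·θ_c, so V = 0.484 × 2670 × (766 − 16.1) × 13.6 / [3510 × (1 + 0.108 × 13.6)] = 1.32×10^7 / 8665 = 1521 m³.
Wasting from the aeration tank: Q_w = V / θ_c = 1521 / 13.6 = 111.8 m³/d.

Q_w ≈ 112 m³/d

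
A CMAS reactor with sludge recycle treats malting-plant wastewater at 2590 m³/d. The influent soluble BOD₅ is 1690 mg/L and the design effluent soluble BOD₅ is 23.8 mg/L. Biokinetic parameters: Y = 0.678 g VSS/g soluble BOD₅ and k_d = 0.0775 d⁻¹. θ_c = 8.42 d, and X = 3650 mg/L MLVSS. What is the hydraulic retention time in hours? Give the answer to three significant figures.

τ ≈ 37.8 h

Rearranging the biomass balance for a CMAS with decay, V = Y·Q·ΔS·θ_c / [X·(1+k_d θ_c)] = 0.678 × 2590 × (1690 − 23.8) × 8.42 / [3650 × (1 + 0.0775 × 8.42)] = 2.46×10^7 / 6032 = 4084 m³.
τ = V/Q = 4084/2590 = 1.577 d, or 37.85 h.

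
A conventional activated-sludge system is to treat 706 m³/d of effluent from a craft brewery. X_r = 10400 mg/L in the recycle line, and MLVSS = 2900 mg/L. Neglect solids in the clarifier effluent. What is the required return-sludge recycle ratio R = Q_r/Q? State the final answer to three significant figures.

Mass balance around the secondary clarifier (neglecting effluent solids): R = X / (X_r − X) = 2900 / (10400 − 2900) = 0.3867.

R ≈ 0.387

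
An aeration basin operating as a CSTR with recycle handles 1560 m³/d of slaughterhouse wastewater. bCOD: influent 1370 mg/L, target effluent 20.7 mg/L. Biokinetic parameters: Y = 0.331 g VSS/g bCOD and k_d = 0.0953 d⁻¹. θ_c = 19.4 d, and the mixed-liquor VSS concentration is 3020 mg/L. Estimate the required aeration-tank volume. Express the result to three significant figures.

V ≈ 1570 m³

Steady-state biomass mass balance: V·X·(1 + k_d·θ_c) = Y·Q·(S₀ − S)·θ_c, so V = 0.331 × 1560 × (1370 − 20.7) × 19.4 / [3020 × (1 + 0.0953 × 19.4)] = 1.35×10^7 / 8603 = 1571 m³.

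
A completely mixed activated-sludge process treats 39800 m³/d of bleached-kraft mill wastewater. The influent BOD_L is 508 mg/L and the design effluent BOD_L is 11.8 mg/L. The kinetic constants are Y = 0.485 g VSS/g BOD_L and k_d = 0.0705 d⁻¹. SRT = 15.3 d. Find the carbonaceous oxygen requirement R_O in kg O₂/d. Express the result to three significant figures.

R_O ≈ 13200 kg O₂/d

Correct the yield for decay: Y_obs = Y/(1 + k_d θ_c) = 0.485 / (1 + 0.0705 × 15.3) = 0.485 / 2.079 = 0.2333.
Mass of BOD_L removed per day: Q(S₀ − S) = 39800 × 496.2 g/m³ = 19749 kg/d.
Net sludge production P_X = 0.2333 × 19749 = 4608 kg VSS/d.
R_O = Q·ΔS − 1.42 P_X = 19749 − 6543 = 13206 kg O₂/d.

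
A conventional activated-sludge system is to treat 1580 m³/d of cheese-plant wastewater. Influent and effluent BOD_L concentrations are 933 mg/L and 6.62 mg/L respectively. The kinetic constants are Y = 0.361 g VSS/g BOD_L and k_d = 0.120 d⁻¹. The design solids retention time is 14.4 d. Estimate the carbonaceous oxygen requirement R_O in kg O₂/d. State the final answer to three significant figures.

R_O ≈ 1190 kg O₂/d

The observed yield is Y_obs = Y/(1 + k_d·θ_c) = 0.361 / (1 + 0.120 × 14.4) = 0.361 / 2.728 = 0.1323 g VSS per g BOD_L removed.
Mass of BOD_L removed per day: Q(S₀ − S) = 1580 × 926.4 g/m³ = 1464 kg/d.
Net sludge production P_X = 0.1323 × 1464 = 193.7 kg VSS/d.
R_O = Q·ΔS − 1.42 P_X = 1464 − 275.0 = 1189 kg O₂/d.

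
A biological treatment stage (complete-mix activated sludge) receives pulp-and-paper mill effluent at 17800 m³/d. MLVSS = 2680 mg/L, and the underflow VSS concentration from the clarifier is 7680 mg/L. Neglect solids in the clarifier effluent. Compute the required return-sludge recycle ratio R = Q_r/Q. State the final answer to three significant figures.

Solids balance on the clarifier gives (1+R)X = R·X_r, so R = X/(X_r − X) = 2680 / (7680 − 2680) = 0.5360.

R ≈ 0.536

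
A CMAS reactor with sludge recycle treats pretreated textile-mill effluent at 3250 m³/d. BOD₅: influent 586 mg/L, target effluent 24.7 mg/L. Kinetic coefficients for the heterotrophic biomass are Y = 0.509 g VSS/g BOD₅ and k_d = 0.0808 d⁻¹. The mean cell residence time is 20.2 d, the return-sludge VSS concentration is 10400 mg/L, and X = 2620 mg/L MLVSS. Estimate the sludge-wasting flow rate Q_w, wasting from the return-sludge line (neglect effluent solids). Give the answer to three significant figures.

Q_w ≈ 33.9 m³/d

From the SRT design equation V = Y Q (S₀−S) θ_c / [X (1 + k_d θ_c)] = 0.509 × 3250 × (586 − 24.7) × 20.2 / [2620 × (1 + 0.0808 × 20.2)] = 1.88×10^7 / 6896 = 2720 m³.
Q_w = (V·X)/(θ_c X_r) = 2720 × 2620 / (20.2 × 10400) = 33.92 m³/d.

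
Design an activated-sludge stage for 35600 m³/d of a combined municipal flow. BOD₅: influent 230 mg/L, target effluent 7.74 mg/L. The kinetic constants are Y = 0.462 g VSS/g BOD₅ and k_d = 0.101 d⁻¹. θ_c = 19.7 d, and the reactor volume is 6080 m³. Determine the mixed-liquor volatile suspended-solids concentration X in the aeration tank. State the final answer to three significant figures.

X ≈ 3960 mg/L

Solving the biomass balance for X: X = Y Q (S₀−S) θ_c / [V (1+k_d θ_c)] = 0.462 × 35600 × (230 − 7.74) × 19.7 / [6080 × (1 + 0.101 × 19.7)] = 3962 mg/L.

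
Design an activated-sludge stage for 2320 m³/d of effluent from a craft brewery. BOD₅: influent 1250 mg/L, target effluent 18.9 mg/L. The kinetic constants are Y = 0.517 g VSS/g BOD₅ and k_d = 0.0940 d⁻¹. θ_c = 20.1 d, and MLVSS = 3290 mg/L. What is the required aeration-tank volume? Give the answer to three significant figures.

From the SRT design equation V = Y Q (S₀−S) θ_c / [X (1 + k_d θ_c)] = 0.517 × 2320 × (1250 − 18.9) × 20.1 / [3290 × (1 + 0.0940 × 20.1)] = 2.97×10^7 / 9506 = 3122 m³.

V ≈ 3120 m³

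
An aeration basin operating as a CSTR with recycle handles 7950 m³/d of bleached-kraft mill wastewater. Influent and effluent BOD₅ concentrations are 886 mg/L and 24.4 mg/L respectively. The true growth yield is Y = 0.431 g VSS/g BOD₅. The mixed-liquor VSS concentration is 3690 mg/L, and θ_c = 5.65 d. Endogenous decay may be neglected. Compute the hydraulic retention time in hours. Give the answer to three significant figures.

τ ≈ 13.6 h

With k_d = 0 the design equation reduces to V = Y Q (S₀−S) θ_c / X = 0.431 × 7950 × (886 − 24.4) × 5.65 / 3690 = 4520 m³.
Hydraulic retention time τ = V/Q = 4520 / 7950 = 0.5686 d = 13.65 h.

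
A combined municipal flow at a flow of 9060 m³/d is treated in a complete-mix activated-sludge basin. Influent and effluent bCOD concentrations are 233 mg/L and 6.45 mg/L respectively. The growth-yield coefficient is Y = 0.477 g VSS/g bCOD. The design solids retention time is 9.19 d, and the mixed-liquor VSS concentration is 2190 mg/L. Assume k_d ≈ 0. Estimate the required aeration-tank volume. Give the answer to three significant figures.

With k_d = 0 the design equation reduces to V = Y Q (S₀−S) θ_c / X = 0.477 × 9060 × (233 − 6.45) × 9.19 / 2190 = 4108 m³.

V ≈ 4110 m³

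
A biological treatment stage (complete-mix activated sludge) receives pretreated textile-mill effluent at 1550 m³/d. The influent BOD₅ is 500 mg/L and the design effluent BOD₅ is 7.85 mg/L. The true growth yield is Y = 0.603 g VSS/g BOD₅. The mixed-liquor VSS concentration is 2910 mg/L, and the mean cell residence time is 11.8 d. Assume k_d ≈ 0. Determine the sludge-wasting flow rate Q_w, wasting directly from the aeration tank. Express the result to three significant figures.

With k_d = 0 the design equation reduces to V = Y Q (S₀−S) θ_c / X = 0.603 × 1550 × (500 − 7.85) × 11.8 / 2910 = 1865 m³.
Wasting from the aeration tank: Q_w = V / θ_c = 1865 / 11.8 = 158.1 m³/d.

Q_w ≈ 158 m³/d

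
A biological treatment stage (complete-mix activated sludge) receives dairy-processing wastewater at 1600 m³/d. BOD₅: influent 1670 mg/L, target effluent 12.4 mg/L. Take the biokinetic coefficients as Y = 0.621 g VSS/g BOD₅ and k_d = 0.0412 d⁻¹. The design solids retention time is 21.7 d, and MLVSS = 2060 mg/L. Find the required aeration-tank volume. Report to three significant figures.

V ≈ 9160 m³

Steady-state biomass mass balance: V·X·(1 + k_d·θ_c) = Y·Q·(S₀ − S)·θ_c, so V = 0.621 × 1600 × (1670 − 12.4) × 21.7 / [2060 × (1 + 0.0412 × 21.7)] = 3.57×10^7 / 3902 = 9160 m³.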